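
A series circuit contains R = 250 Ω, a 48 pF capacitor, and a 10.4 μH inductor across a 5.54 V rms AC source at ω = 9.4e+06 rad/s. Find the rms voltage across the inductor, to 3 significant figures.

0.254 V

X_L = ωL = 97.8 Ω
X_C = 1/(ωC) = 2220 Ω
Net reactance X = X_L − X_C = -2120 Ω
Z = 250 − j2120 Ω
|Z| = √(250² + 2120²) = 2130 Ω
I = V/|Z| = 2.60 mA
V_L = I·|Z_L| = 0.00260 × 97.8 = 0.254 V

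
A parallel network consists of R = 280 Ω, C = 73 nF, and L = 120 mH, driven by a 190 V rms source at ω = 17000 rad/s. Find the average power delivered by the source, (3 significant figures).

X_L = ωL = 2040 Ω
X_C = 1/(ωC) = 806 Ω
Parallel: admittances add. Y = 1/R + 1/(jωL) + jωC
Y = (0.00357 + j0.000751) S
|Y| = 0.00365 S → |Z| = 1/|Y| = 274 Ω, ∠Z = −∠Y = -11.9°
I = V/|Z| = 693 mA
P = VI cos φ = 190 × 0.693 × cos(-11.9°) = 129 W

129 W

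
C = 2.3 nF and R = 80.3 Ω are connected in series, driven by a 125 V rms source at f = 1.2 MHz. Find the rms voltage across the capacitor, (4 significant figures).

72.91 V

ω = 2πf = 7.54e+06 rad/s
X_C = 1/(ωC) = 57.66 Ω
Z = 80.30 − j57.66 Ω
|Z| = √(80.30² + 57.66²) = 98.86 Ω
I = V/|Z| = 1.264 A
V_C = I·|Z_C| = 1.264 × 57.66 = 72.91 V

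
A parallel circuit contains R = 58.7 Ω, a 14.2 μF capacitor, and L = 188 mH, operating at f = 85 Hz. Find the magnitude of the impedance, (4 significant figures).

ω = 2πf = 534.1 rad/s
X_L = ωL = 100.4 Ω
X_C = 1/(ωC) = 131.9 Ω
Parallel: admittances add. Y = 1/R + 1/(jωL) + jωC
Y = (0.01704 − j0.002376) S
|Y| = 0.01720 S → |Z| = 1/|Y| = 58.14 Ω, ∠Z = −∠Y = 7.939°

58.14 Ω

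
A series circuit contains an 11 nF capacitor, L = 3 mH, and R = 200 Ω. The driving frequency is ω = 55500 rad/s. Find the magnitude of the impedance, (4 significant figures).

1485 Ω

X_L = ωL = 166.5 Ω
X_C = 1/(ωC) = 1638 Ω
Net reactance X = X_L − X_C = -1472 Ω
Z = 200.0 − j1472 Ω
|Z| = √(200.0² + 1472²) = 1485 Ω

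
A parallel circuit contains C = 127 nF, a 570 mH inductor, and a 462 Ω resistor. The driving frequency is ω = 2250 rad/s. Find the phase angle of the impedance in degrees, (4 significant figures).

12.86°

X_L = ωL = 1282 Ω
X_C = 1/(ωC) = 3500 Ω
Parallel: admittances add. Y = 1/R + 1/(jωL) + jωC
Y = (0.002165 − j0.0004940) S
|Y| = 0.002220 S → |Z| = 1/|Y| = 450.4 Ω, ∠Z = −∠Y = 12.86°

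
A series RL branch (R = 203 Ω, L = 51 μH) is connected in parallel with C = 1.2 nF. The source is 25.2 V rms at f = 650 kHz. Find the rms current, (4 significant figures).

86.22 mA

ω = 2πf = 4.084e+06 rad/s
X_L = ωL = 208.3 Ω
X_C = 1/(ωC) = 204.0 Ω
Branch 1 (R+jX_L): Z₁ = 203.0 + j208.3 Ω, |Z₁| = 290.8 Ω
Branch 2 (−jX_C): Z₂ = −j204.0 Ω
Parallel: Z = Z₁Z₂/(Z₁+Z₂), |Z| = 292.3 Ω, ∠Z = -45.46°
I = V/|Z| = 25.2/292.3 = 86.22 mA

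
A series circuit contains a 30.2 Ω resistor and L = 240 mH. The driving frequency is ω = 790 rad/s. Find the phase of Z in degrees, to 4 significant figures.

X_L = ωL = 189.6 Ω
Z = 30.20 + j189.6 Ω
|Z| = √(30.20² + 189.6²) = 192.0 Ω
∠Z = arctan(189.6/30.20) = 80.95°

80.95°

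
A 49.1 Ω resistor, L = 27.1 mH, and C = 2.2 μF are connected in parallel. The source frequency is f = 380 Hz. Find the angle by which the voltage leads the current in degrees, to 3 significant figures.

26.6°

ω = 2πf = 2388 rad/s
X_L = ωL = 64.7 Ω
X_C = 1/(ωC) = 190 Ω
Parallel: admittances add. Y = 1/R + 1/(jωL) + jωC
Y = (0.0204 − j0.0102) S
|Y| = 0.0228 S → |Z| = 1/|Y| = 43.9 Ω, ∠Z = −∠Y = 26.6°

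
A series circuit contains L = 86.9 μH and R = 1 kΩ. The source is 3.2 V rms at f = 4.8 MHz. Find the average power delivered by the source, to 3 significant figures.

ω = 2πf = 3.016e+07 rad/s
X_L = ωL = 2620 Ω
Z = 1000 + j2620 Ω
|Z| = √(1000² + 2620²) = 2810 Ω
∠Z = arctan(2620/1000) = 69.1°
I = V/|Z| = 1.14 mA
P = VI cos φ = 3.2 × 0.00114 × cos(69.1°) = 1.30 mW

1.30 mW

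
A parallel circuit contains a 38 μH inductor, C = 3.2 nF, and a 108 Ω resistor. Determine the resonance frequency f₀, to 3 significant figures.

456 kHz

ω₀ = 1/√(LC) = 1/√(3.8e-05 × 3.2e-09) = 2.868e+06 rad/s
f₀ = ω₀/(2π) = 456 kHz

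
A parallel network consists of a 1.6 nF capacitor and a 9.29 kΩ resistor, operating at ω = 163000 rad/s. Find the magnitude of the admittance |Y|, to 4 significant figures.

282.1 μS

X_C = 1/(ωC) = 3834 Ω
Parallel: admittances add. Y = 1/R + jωC
Y = (0.0001076 + j0.0002608) S
|Y| = 0.0002821 S → |Z| = 1/|Y| = 3544 Ω, ∠Z = −∠Y = -67.57°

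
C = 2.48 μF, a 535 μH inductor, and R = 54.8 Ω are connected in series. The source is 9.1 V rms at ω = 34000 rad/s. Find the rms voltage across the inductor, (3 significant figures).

3.00 V

X_L = ωL = 18.2 Ω
X_C = 1/(ωC) = 11.9 Ω
Net reactance X = X_L − X_C = 6.33 Ω
Z = 54.8 + j6.33 Ω
|Z| = √(54.8² + 6.33²) = 55.2 Ω
I = V/|Z| = 165 mA
V_L = I·|Z_L| = 0.165 × 18.2 = 3.00 V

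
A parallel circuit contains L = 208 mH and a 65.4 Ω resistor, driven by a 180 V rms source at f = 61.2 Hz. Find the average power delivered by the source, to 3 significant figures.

ω = 2πf = 384.5 rad/s
X_L = ωL = 80.0 Ω
Parallel: admittances add. Y = 1/R + 1/(jωL)
Y = (0.0153 − j0.0125) S
|Y| = 0.0198 S → |Z| = 1/|Y| = 50.6 Ω, ∠Z = −∠Y = 39.3°
I = V/|Z| = 3.56 A
P = VI cos φ = 180 × 3.56 × cos(39.3°) = 495 W

495 W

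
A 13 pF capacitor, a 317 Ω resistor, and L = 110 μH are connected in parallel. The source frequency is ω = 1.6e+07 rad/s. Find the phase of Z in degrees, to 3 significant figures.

6.51°

X_L = ωL = 1760 Ω
X_C = 1/(ωC) = 4810 Ω
Parallel: admittances add. Y = 1/R + 1/(jωL) + jωC
Y = (0.00315 − j0.000360) S
|Y| = 0.00318 S → |Z| = 1/|Y| = 315 Ω, ∠Z = −∠Y = 6.51°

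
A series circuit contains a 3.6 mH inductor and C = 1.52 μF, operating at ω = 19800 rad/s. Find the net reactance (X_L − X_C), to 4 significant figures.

X_L = ωL = 71.28 Ω
X_C = 1/(ωC) = 33.23 Ω
X = 71.28 − 33.23 = 38.05 Ω

38.05 Ω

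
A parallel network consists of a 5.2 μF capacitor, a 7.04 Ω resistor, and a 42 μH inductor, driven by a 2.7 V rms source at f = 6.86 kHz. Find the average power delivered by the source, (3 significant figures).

ω = 2πf = 43100 rad/s
X_L = ωL = 1.81 Ω
X_C = 1/(ωC) = 4.46 Ω
Parallel: admittances add. Y = 1/R + 1/(jωL) + jωC
Y = (0.142 − j0.328) S
|Y| = 0.358 S → |Z| = 1/|Y| = 2.80 Ω, ∠Z = −∠Y = 66.6°
I = V/|Z| = 966 mA
P = VI cos φ = 2.7 × 0.966 × cos(66.6°) = 1.04 W

1.04 W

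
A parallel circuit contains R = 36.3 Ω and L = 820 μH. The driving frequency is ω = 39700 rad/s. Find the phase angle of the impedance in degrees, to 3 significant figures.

48.1°

X_L = ωL = 32.6 Ω
Parallel: admittances add. Y = 1/R + 1/(jωL)
Y = (0.0275 − j0.0307) S
|Y| = 0.0413 S → |Z| = 1/|Y| = 24.2 Ω, ∠Z = −∠Y = 48.1°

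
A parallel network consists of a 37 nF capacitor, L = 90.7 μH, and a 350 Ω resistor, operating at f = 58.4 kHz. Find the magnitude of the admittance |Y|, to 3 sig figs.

16.7 mS

ω = 2πf = 366900 rad/s
X_L = ωL = 33.3 Ω
X_C = 1/(ωC) = 73.7 Ω
Parallel: admittances add. Y = 1/R + 1/(jωL) + jωC
Y = (0.00286 − j0.0165) S
|Y| = 0.0167 S → |Z| = 1/|Y| = 59.8 Ω, ∠Z = −∠Y = 80.2°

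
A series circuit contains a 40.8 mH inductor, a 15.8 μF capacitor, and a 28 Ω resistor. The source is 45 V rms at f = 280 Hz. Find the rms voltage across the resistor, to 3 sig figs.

27.7 V

ω = 2πf = 1759 rad/s
X_L = ωL = 71.8 Ω
X_C = 1/(ωC) = 36.0 Ω
Net reactance X = X_L − X_C = 35.8 Ω
Z = 28.0 + j35.8 Ω
|Z| = √(28.0² + 35.8²) = 45.5 Ω
I = V/|Z| = 990 mA
V_R = I·|Z_R| = 0.990 × 28.0 = 27.7 V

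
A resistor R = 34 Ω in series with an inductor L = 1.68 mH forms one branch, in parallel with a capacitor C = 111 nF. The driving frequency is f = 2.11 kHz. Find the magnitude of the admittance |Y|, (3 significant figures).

ω = 2πf = 13260 rad/s
X_L = ωL = 22.3 Ω
X_C = 1/(ωC) = 680 Ω
Branch 1 (R+jX_L): Z₁ = 34.0 + j22.3 Ω, |Z₁| = 40.6 Ω
Branch 2 (−jX_C): Z₂ = −j680 Ω
Parallel: Z = Z₁Z₂/(Z₁+Z₂), |Z| = 42.0 Ω, ∠Z = 30.3°
|Y| = 1/|Z| = 23.8 mS

23.8 mS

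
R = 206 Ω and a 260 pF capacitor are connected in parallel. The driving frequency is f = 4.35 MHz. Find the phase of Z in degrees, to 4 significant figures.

ω = 2πf = 2.733e+07 rad/s
X_C = 1/(ωC) = 140.7 Ω
Parallel: admittances add. Y = 1/R + jωC
Y = (0.004854 + j0.007106) S
|Y| = 0.008606 S → |Z| = 1/|Y| = 116.2 Ω, ∠Z = −∠Y = -55.66°

-55.66°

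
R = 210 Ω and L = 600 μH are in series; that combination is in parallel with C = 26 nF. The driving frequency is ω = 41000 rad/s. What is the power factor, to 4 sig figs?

0.9940

X_L = ωL = 24.60 Ω
X_C = 1/(ωC) = 938.1 Ω
Branch 1 (R+jX_L): Z₁ = 210.0 + j24.60 Ω, |Z₁| = 211.4 Ω
Branch 2 (−jX_C): Z₂ = −j938.1 Ω
Parallel: Z = Z₁Z₂/(Z₁+Z₂), |Z| = 211.6 Ω, ∠Z = -6.265°
cos φ = cos(-6.265°) = 0.9940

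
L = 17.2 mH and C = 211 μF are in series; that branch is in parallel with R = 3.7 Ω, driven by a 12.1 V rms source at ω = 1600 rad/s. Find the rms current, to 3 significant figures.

3.31 A

X_L = ωL = 27.5 Ω
X_C = 1/(ωC) = 2.96 Ω
Branch 1: Z₁ = R = 3.70 Ω
Branch 2 (series LC): Z₂ = j(X_L − X_C) = j24.6 Ω
Parallel: Z = Z₁Z₂/(Z₁+Z₂), |Z| = 3.66 Ω, ∠Z = 8.57°
I = V/|Z| = 12.1/3.66 = 3.31 A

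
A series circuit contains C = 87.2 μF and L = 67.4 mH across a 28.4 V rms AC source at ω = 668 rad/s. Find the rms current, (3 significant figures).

X_L = ωL = 45.0 Ω
X_C = 1/(ωC) = 17.2 Ω
Net reactance X = X_L − X_C = 27.9 Ω
Z = j27.9 Ω
|Z| = √(0² + 27.9²) = 27.9 Ω
I = V/|Z| = 28.4/27.9 = 1.02 A

1.02 A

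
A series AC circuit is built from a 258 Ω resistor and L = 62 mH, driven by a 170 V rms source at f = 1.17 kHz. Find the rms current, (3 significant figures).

325 mA

ω = 2πf = 7351 rad/s
X_L = ωL = 456 Ω
Z = 258 + j456 Ω
|Z| = √(258² + 456²) = 524 Ω
I = V/|Z| = 170/524 = 325 mA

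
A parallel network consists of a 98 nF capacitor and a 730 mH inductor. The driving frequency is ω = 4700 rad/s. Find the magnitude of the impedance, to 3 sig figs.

5910 Ω

X_L = ωL = 3430 Ω
X_C = 1/(ωC) = 2170 Ω
Parallel: admittances add. Y = 1/(jωL) + jωC
Y = (0 + j0.000169) S
|Y| = 0.000169 S → |Z| = 1/|Y| = 5910 Ω, ∠Z = −∠Y = -90.0°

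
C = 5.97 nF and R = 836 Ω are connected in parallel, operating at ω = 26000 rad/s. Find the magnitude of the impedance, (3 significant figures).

829 Ω

X_C = 1/(ωC) = 6440 Ω
Parallel: admittances add. Y = 1/R + jωC
Y = (0.00120 + j0.000155) S
|Y| = 0.00121 S → |Z| = 1/|Y| = 829 Ω, ∠Z = −∠Y = -7.39°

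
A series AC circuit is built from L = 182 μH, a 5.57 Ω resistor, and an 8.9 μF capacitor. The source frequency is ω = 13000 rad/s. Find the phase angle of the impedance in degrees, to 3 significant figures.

-48.4°

X_L = ωL = 2.37 Ω
X_C = 1/(ωC) = 8.64 Ω
Net reactance X = X_L − X_C = -6.28 Ω
Z = 5.57 − j6.28 Ω
|Z| = √(5.57² + 6.28²) = 8.39 Ω
∠Z = arctan(-6.28/5.57) = -48.4°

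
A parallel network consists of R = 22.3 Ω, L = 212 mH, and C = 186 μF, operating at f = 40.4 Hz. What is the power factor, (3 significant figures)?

ω = 2πf = 253.8 rad/s
X_L = ωL = 53.8 Ω
X_C = 1/(ωC) = 21.2 Ω
Parallel: admittances add. Y = 1/R + 1/(jωL) + jωC
Y = (0.0448 + j0.0286) S
|Y| = 0.0532 S → |Z| = 1/|Y| = 18.8 Ω, ∠Z = −∠Y = -32.6°
cos φ = cos(-32.6°) = 0.843

0.843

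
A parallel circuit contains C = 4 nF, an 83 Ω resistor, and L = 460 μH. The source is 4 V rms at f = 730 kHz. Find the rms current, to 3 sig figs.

86.2 mA

ω = 2πf = 4.587e+06 rad/s
X_L = ωL = 2110 Ω
X_C = 1/(ωC) = 54.5 Ω
Parallel: admittances add. Y = 1/R + 1/(jωL) + jωC
Y = (0.0120 + j0.0179) S
|Y| = 0.0216 S → |Z| = 1/|Y| = 46.4 Ω, ∠Z = −∠Y = -56.0°
I = V/|Z| = 4/46.4 = 86.2 mA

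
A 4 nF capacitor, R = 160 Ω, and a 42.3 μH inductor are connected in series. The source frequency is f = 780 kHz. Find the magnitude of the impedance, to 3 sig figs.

ω = 2πf = 4.901e+06 rad/s
X_L = ωL = 207 Ω
X_C = 1/(ωC) = 51.0 Ω
Net reactance X = X_L − X_C = 156 Ω
Z = 160 + j156 Ω
|Z| = √(160² + 156²) = 224 Ω

224 Ω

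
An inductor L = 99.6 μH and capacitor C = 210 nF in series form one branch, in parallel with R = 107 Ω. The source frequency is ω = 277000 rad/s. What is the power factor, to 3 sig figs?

X_L = ωL = 27.6 Ω
X_C = 1/(ωC) = 17.2 Ω
Branch 1: Z₁ = R = 107 Ω
Branch 2 (series LC): Z₂ = j(X_L − X_C) = j10.4 Ω
Parallel: Z = Z₁Z₂/(Z₁+Z₂), |Z| = 10.3 Ω, ∠Z = 84.4°
cos φ = cos(84.4°) = 0.0967

0.0967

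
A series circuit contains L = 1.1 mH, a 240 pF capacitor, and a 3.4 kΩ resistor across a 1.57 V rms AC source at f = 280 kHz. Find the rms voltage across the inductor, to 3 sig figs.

ω = 2πf = 1.759e+06 rad/s
X_L = ωL = 1940 Ω
X_C = 1/(ωC) = 2370 Ω
Net reactance X = X_L − X_C = -433 Ω
Z = 3400 − j433 Ω
|Z| = √(3400² + 433²) = 3430 Ω
I = V/|Z| = 458 μA
V_L = I·|Z_L| = 0.000458 × 1940 = 0.886 V

0.886 V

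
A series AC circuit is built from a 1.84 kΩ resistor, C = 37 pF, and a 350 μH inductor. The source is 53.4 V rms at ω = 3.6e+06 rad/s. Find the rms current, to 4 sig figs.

8.199 mA

X_L = ωL = 1260 Ω
X_C = 1/(ωC) = 7508 Ω
Net reactance X = X_L − X_C = -6248 Ω
Z = 1840 − j6248 Ω
|Z| = √(1840² + 6248²) = 6513 Ω
I = V/|Z| = 53.4/6513 = 8.199 mA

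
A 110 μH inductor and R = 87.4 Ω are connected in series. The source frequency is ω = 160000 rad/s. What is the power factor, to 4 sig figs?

X_L = ωL = 17.60 Ω
Z = 87.40 + j17.60 Ω
|Z| = √(87.40² + 17.60²) = 89.15 Ω
∠Z = arctan(17.60/87.40) = 11.39°
cos φ = cos(11.39°) = 0.9803

0.9803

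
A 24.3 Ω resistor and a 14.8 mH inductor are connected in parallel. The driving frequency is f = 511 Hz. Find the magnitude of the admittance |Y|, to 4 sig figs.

46.22 mS

ω = 2πf = 3211 rad/s
X_L = ωL = 47.52 Ω
Parallel: admittances add. Y = 1/R + 1/(jωL)
Y = (0.04115 − j0.02104) S
|Y| = 0.04622 S → |Z| = 1/|Y| = 21.64 Ω, ∠Z = −∠Y = 27.08°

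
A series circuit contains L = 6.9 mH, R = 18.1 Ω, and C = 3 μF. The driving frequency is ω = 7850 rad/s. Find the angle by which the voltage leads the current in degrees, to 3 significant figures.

X_L = ωL = 54.2 Ω
X_C = 1/(ωC) = 42.5 Ω
Net reactance X = X_L − X_C = 11.7 Ω
Z = 18.1 + j11.7 Ω
|Z| = √(18.1² + 11.7²) = 21.6 Ω
∠Z = arctan(11.7/18.1) = 32.9°

32.9°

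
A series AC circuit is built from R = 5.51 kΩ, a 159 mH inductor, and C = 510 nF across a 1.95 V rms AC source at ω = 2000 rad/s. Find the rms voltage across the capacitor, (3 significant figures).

0.344 V

X_L = ωL = 318 Ω
X_C = 1/(ωC) = 980 Ω
Net reactance X = X_L − X_C = -662 Ω
Z = 5510 − j662 Ω
|Z| = √(5510² + 662²) = 5550 Ω
I = V/|Z| = 351 μA
V_C = I·|Z_C| = 0.000351 × 980 = 0.344 V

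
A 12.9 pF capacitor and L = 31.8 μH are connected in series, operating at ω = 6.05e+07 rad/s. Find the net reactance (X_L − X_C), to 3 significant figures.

643 Ω

X_L = ωL = 1920 Ω
X_C = 1/(ωC) = 1280 Ω
X = 1920 − 1280 = 643 Ω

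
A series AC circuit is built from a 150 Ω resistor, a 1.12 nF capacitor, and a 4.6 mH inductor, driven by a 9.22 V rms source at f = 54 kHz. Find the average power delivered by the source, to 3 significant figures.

ω = 2πf = 339300 rad/s
X_L = ωL = 1560 Ω
X_C = 1/(ωC) = 2630 Ω
Net reactance X = X_L − X_C = -1070 Ω
Z = 150 − j1070 Ω
|Z| = √(150² + 1070²) = 1080 Ω
∠Z = arctan(-1070/150) = -82.0°
I = V/|Z| = 8.53 mA
P = VI cos φ = 9.22 × 0.00853 × cos(-82.0°) = 10.9 mW

10.9 mW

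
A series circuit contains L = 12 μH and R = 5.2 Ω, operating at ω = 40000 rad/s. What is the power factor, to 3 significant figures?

0.996

X_L = ωL = 0.480 Ω
Z = 5.20 + j0.480 Ω
|Z| = √(5.20² + 0.480²) = 5.22 Ω
∠Z = arctan(0.480/5.20) = 5.27°
cos φ = cos(5.27°) = 0.996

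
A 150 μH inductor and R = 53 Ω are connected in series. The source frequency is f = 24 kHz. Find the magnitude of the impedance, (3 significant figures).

ω = 2πf = 150800 rad/s
X_L = ωL = 22.6 Ω
Z = 53.0 + j22.6 Ω
|Z| = √(53.0² + 22.6²) = 57.6 Ω

57.6 Ω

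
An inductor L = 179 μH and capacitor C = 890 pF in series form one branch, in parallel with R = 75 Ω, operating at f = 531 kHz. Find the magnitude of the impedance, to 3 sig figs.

72.1 Ω

ω = 2πf = 3.336e+06 rad/s
X_L = ωL = 597 Ω
X_C = 1/(ωC) = 337 Ω
Branch 1: Z₁ = R = 75.0 Ω
Branch 2 (series LC): Z₂ = j(X_L − X_C) = j260 Ω
Parallel: Z = Z₁Z₂/(Z₁+Z₂), |Z| = 72.1 Ω, ∠Z = 16.1°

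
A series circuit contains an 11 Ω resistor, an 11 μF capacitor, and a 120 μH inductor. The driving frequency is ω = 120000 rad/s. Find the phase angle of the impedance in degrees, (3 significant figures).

X_L = ωL = 14.4 Ω
X_C = 1/(ωC) = 0.758 Ω
Net reactance X = X_L − X_C = 13.6 Ω
Z = 11.0 + j13.6 Ω
|Z| = √(11.0² + 13.6²) = 17.5 Ω
∠Z = arctan(13.6/11.0) = 51.1°

51.1°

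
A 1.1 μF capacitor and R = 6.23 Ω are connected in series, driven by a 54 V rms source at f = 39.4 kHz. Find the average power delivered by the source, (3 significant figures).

ω = 2πf = 247600 rad/s
X_C = 1/(ωC) = 3.67 Ω
Z = 6.23 − j3.67 Ω
|Z| = √(6.23² + 3.67²) = 7.23 Ω
∠Z = arctan(-3.67/6.23) = -30.5°
I = V/|Z| = 7.47 A
P = VI cos φ = 54 × 7.47 × cos(-30.5°) = 347 W

347 W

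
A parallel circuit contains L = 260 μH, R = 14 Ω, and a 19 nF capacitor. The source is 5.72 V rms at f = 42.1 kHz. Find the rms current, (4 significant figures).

ω = 2πf = 264500 rad/s
X_L = ωL = 68.78 Ω
X_C = 1/(ωC) = 199.0 Ω
Parallel: admittances add. Y = 1/R + 1/(jωL) + jωC
Y = (0.07143 − j0.009514) S
|Y| = 0.07206 S → |Z| = 1/|Y| = 13.88 Ω, ∠Z = −∠Y = 7.587°
I = V/|Z| = 5.72/13.88 = 412.2 mA

412.2 mA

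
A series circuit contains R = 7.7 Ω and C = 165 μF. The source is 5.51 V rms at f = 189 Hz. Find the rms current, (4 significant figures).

596.5 mA

ω = 2πf = 1188 rad/s
X_C = 1/(ωC) = 5.104 Ω
Z = 7.700 − j5.104 Ω
|Z| = √(7.700² + 5.104²) = 9.238 Ω
I = V/|Z| = 5.51/9.238 = 596.5 mA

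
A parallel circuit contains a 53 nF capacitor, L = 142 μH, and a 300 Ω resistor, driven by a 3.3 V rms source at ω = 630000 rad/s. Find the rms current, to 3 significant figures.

X_L = ωL = 89.5 Ω
X_C = 1/(ωC) = 29.9 Ω
Parallel: admittances add. Y = 1/R + 1/(jωL) + jωC
Y = (0.00333 + j0.0222) S
|Y| = 0.0225 S → |Z| = 1/|Y| = 44.5 Ω, ∠Z = −∠Y = -81.5°
I = V/|Z| = 3.3/44.5 = 74.1 mA

74.1 mA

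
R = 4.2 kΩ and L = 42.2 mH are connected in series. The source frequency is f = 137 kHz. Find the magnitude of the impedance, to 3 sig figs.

ω = 2πf = 860800 rad/s
X_L = ωL = 36300 Ω
Z = 4200 + j36300 Ω
|Z| = √(4200² + 36300²) = 36600 Ω

36600 Ω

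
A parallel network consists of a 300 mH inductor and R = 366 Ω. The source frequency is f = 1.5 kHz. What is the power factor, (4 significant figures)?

0.9917

ω = 2πf = 9425 rad/s
X_L = ωL = 2827 Ω
Parallel: admittances add. Y = 1/R + 1/(jωL)
Y = (0.002732 − j0.0003537) S
|Y| = 0.002755 S → |Z| = 1/|Y| = 363.0 Ω, ∠Z = −∠Y = 7.376°
cos φ = cos(7.376°) = 0.9917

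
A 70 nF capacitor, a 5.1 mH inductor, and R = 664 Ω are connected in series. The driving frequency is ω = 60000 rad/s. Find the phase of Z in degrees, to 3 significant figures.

5.84°

X_L = ωL = 306 Ω
X_C = 1/(ωC) = 238 Ω
Net reactance X = X_L − X_C = 67.9 Ω
Z = 664 + j67.9 Ω
|Z| = √(664² + 67.9²) = 667 Ω
∠Z = arctan(67.9/664) = 5.84°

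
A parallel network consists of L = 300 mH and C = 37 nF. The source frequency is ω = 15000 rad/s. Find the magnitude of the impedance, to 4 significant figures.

X_L = ωL = 4500 Ω
X_C = 1/(ωC) = 1802 Ω
Parallel: admittances add. Y = 1/(jωL) + jωC
Y = (0 + j0.0003328) S
|Y| = 0.0003328 S → |Z| = 1/|Y| = 3005 Ω, ∠Z = −∠Y = -90.00°

3005 Ω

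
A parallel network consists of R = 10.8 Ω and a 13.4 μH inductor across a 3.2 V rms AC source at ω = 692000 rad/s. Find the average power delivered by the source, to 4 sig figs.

948.1 mW

X_L = ωL = 9.273 Ω
Parallel: admittances add. Y = 1/R + 1/(jωL)
Y = (0.09259 − j0.1078) S
|Y| = 0.1421 S → |Z| = 1/|Y| = 7.035 Ω, ∠Z = −∠Y = 49.35°
I = V/|Z| = 454.8 mA
P = VI cos φ = 3.2 × 0.4548 × cos(49.35°) = 948.1 mW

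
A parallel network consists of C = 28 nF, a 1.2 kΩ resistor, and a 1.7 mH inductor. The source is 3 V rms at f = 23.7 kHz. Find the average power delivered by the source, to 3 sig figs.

7.50 mW

ω = 2πf = 148900 rad/s
X_L = ωL = 253 Ω
X_C = 1/(ωC) = 240 Ω
Parallel: admittances add. Y = 1/R + 1/(jωL) + jωC
Y = (0.000833 + j0.000219) S
|Y| = 0.000862 S → |Z| = 1/|Y| = 1160 Ω, ∠Z = −∠Y = -14.7°
I = V/|Z| = 2.59 mA
P = VI cos φ = 3 × 0.00259 × cos(-14.7°) = 7.50 mW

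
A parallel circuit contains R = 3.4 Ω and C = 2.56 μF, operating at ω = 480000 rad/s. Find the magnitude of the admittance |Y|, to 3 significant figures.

1.26 S

X_C = 1/(ωC) = 0.814 Ω
Parallel: admittances add. Y = 1/R + jωC
Y = (0.294 + j1.23) S
|Y| = 1.26 S → |Z| = 1/|Y| = 0.791 Ω, ∠Z = −∠Y = -76.5°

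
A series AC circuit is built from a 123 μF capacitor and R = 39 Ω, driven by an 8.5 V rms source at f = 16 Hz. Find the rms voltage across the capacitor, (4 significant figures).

ω = 2πf = 100.5 rad/s
X_C = 1/(ωC) = 80.87 Ω
Z = 39.00 − j80.87 Ω
|Z| = √(39.00² + 80.87²) = 89.78 Ω
I = V/|Z| = 94.67 mA
V_C = I·|Z_C| = 0.09467 × 80.87 = 7.656 V

7.656 V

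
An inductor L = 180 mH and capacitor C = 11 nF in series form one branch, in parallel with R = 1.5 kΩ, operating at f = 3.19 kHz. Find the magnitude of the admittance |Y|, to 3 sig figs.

ω = 2πf = 20040 rad/s
X_L = ωL = 3610 Ω
X_C = 1/(ωC) = 4540 Ω
Branch 1: Z₁ = R = 1500 Ω
Branch 2 (series LC): Z₂ = j(X_L − X_C) = −j928 Ω
Parallel: Z = Z₁Z₂/(Z₁+Z₂), |Z| = 789 Ω, ∠Z = -58.3°
|Y| = 1/|Z| = 1.27 mS

1.27 mS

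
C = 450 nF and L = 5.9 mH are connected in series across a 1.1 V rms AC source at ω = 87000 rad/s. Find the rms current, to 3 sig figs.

X_L = ωL = 513 Ω
X_C = 1/(ωC) = 25.5 Ω
Net reactance X = X_L − X_C = 488 Ω
Z = j488 Ω
|Z| = √(0² + 488²) = 488 Ω
I = V/|Z| = 1.1/488 = 2.26 mA

2.26 mA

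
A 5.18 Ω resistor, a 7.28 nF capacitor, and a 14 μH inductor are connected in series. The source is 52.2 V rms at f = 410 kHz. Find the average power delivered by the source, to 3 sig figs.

43.5 W

ω = 2πf = 2.576e+06 rad/s
X_L = ωL = 36.1 Ω
X_C = 1/(ωC) = 53.3 Ω
Net reactance X = X_L − X_C = -17.3 Ω
Z = 5.18 − j17.3 Ω
|Z| = √(5.18² + 17.3²) = 18.0 Ω
∠Z = arctan(-17.3/5.18) = -73.3°
I = V/|Z| = 2.90 A
P = VI cos φ = 52.2 × 2.90 × cos(-73.3°) = 43.5 W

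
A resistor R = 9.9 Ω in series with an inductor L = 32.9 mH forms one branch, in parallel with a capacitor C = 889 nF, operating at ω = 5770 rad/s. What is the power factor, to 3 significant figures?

0.911

X_L = ωL = 190 Ω
X_C = 1/(ωC) = 195 Ω
Branch 1 (R+jX_L): Z₁ = 9.90 + j190 Ω, |Z₁| = 190 Ω
Branch 2 (−jX_C): Z₂ = −j195 Ω
Parallel: Z = Z₁Z₂/(Z₁+Z₂), |Z| = 3330 Ω, ∠Z = 24.3°
cos φ = cos(24.3°) = 0.911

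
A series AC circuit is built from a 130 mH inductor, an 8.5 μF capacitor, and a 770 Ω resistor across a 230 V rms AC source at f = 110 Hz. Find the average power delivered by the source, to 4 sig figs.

67.96 W

ω = 2πf = 691.2 rad/s
X_L = ωL = 89.85 Ω
X_C = 1/(ωC) = 170.2 Ω
Net reactance X = X_L − X_C = -80.37 Ω
Z = 770.0 − j80.37 Ω
|Z| = √(770.0² + 80.37²) = 774.2 Ω
∠Z = arctan(-80.37/770.0) = -5.959°
I = V/|Z| = 297.1 mA
P = VI cos φ = 230 × 0.2971 × cos(-5.959°) = 67.96 W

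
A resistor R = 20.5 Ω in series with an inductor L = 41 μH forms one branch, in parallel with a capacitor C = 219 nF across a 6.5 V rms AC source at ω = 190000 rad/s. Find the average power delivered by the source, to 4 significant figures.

1.801 W

X_L = ωL = 7.790 Ω
X_C = 1/(ωC) = 24.03 Ω
Branch 1 (R+jX_L): Z₁ = 20.50 + j7.790 Ω, |Z₁| = 21.93 Ω
Branch 2 (−jX_C): Z₂ = −j24.03 Ω
Parallel: Z = Z₁Z₂/(Z₁+Z₂), |Z| = 20.15 Ω, ∠Z = -30.80°
I = V/|Z| = 322.6 mA
P = VI cos φ = 6.5 × 0.3226 × cos(-30.80°) = 1.801 W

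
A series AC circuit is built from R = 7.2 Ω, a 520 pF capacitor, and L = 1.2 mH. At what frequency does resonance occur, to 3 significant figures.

ω₀ = 1/√(LC) = 1/√(0.0012 × 5.2e-10) = 1.266e+06 rad/s
f₀ = ω₀/(2π) = 201 kHz

201 kHz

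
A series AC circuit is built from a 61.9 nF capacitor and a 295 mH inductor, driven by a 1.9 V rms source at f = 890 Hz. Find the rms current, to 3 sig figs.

ω = 2πf = 5592 rad/s
X_L = ωL = 1650 Ω
X_C = 1/(ωC) = 2890 Ω
Net reactance X = X_L − X_C = -1240 Ω
Z = − j1240 Ω
|Z| = √(0² + 1240²) = 1240 Ω
I = V/|Z| = 1.9/1240 = 1.53 mA

1.53 mA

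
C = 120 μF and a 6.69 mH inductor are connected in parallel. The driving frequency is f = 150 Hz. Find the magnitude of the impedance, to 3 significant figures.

ω = 2πf = 942.5 rad/s
X_L = ωL = 6.31 Ω
X_C = 1/(ωC) = 8.84 Ω
Parallel: admittances add. Y = 1/(jωL) + jωC
Y = (0 − j0.0455) S
|Y| = 0.0455 S → |Z| = 1/|Y| = 22.0 Ω, ∠Z = −∠Y = 90.0°

22.0 Ω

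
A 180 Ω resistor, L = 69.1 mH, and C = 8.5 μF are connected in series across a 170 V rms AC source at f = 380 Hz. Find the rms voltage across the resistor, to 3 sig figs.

143 V

ω = 2πf = 2388 rad/s
X_L = ωL = 165 Ω
X_C = 1/(ωC) = 49.3 Ω
Net reactance X = X_L − X_C = 116 Ω
Z = 180 + j116 Ω
|Z| = √(180² + 116²) = 214 Ω
I = V/|Z| = 794 mA
V_R = I·|Z_R| = 0.794 × 180 = 143 V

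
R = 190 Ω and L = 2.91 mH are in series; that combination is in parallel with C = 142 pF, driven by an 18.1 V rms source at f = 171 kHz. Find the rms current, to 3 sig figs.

3.03 mA

ω = 2πf = 1.074e+06 rad/s
X_L = ωL = 3130 Ω
X_C = 1/(ωC) = 6550 Ω
Branch 1 (R+jX_L): Z₁ = 190 + j3130 Ω, |Z₁| = 3130 Ω
Branch 2 (−jX_C): Z₂ = −j6550 Ω
Parallel: Z = Z₁Z₂/(Z₁+Z₂), |Z| = 5980 Ω, ∠Z = 83.3°
I = V/|Z| = 18.1/5980 = 3.03 mA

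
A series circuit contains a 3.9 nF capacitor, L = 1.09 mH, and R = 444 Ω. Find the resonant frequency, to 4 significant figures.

ω₀ = 1/√(LC) = 1/√(0.00109 × 3.9e-09) = 485000 rad/s
f₀ = ω₀/(2π) = 77.19 kHz

77.19 kHz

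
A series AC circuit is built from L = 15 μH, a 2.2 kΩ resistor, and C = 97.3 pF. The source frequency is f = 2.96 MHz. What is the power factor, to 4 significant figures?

ω = 2πf = 1.86e+07 rad/s
X_L = ωL = 279.0 Ω
X_C = 1/(ωC) = 552.6 Ω
Net reactance X = X_L − X_C = -273.6 Ω
Z = 2200 − j273.6 Ω
|Z| = √(2200² + 273.6²) = 2217 Ω
∠Z = arctan(-273.6/2200) = -7.090°
cos φ = cos(-7.090°) = 0.9924

0.9924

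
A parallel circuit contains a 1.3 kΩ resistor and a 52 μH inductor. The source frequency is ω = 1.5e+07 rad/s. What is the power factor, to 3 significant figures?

X_L = ωL = 780 Ω
Parallel: admittances add. Y = 1/R + 1/(jωL)
Y = (0.000769 − j0.00128) S
|Y| = 0.00150 S → |Z| = 1/|Y| = 669 Ω, ∠Z = −∠Y = 59.0°
cos φ = cos(59.0°) = 0.514

0.514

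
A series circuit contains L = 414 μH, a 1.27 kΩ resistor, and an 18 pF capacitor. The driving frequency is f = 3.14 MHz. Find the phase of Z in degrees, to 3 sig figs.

ω = 2πf = 1.973e+07 rad/s
X_L = ωL = 8170 Ω
X_C = 1/(ωC) = 2820 Ω
Net reactance X = X_L − X_C = 5350 Ω
Z = 1270 + j5350 Ω
|Z| = √(1270² + 5350²) = 5500 Ω
∠Z = arctan(5350/1270) = 76.7°

76.7°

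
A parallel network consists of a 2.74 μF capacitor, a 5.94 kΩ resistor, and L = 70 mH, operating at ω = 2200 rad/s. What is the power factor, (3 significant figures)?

X_L = ωL = 154 Ω
X_C = 1/(ωC) = 166 Ω
Parallel: admittances add. Y = 1/R + 1/(jωL) + jωC
Y = (0.000168 − j0.000466) S
|Y| = 0.000495 S → |Z| = 1/|Y| = 2020 Ω, ∠Z = −∠Y = 70.1°
cos φ = cos(70.1°) = 0.340

0.340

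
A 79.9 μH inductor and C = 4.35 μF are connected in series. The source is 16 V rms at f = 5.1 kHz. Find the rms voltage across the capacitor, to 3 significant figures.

24.9 V

ω = 2πf = 32040 rad/s
X_L = ωL = 2.56 Ω
X_C = 1/(ωC) = 7.17 Ω
Net reactance X = X_L − X_C = -4.61 Ω
Z = − j4.61 Ω
|Z| = √(0² + 4.61²) = 4.61 Ω
I = V/|Z| = 3.47 A
V_C = I·|Z_C| = 3.47 × 7.17 = 24.9 V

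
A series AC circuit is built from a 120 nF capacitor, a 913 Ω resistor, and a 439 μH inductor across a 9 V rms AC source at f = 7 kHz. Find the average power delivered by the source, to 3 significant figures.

ω = 2πf = 43980 rad/s
X_L = ωL = 19.3 Ω
X_C = 1/(ωC) = 189 Ω
Net reactance X = X_L − X_C = -170 Ω
Z = 913 − j170 Ω
|Z| = √(913² + 170²) = 929 Ω
∠Z = arctan(-170/913) = -10.6°
I = V/|Z| = 9.69 mA
P = VI cos φ = 9 × 0.00969 × cos(-10.6°) = 85.7 mW

85.7 mW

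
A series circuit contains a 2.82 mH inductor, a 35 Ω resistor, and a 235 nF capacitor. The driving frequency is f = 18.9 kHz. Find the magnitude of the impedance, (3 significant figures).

301 Ω

ω = 2πf = 118800 rad/s
X_L = ωL = 335 Ω
X_C = 1/(ωC) = 35.8 Ω
Net reactance X = X_L − X_C = 299 Ω
Z = 35.0 + j299 Ω
|Z| = √(35.0² + 299²) = 301 Ω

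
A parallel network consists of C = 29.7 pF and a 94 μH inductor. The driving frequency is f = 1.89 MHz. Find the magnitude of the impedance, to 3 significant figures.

ω = 2πf = 1.188e+07 rad/s
X_L = ωL = 1120 Ω
X_C = 1/(ωC) = 2840 Ω
Parallel: admittances add. Y = 1/(jωL) + jωC
Y = (0 − j0.000543) S
|Y| = 0.000543 S → |Z| = 1/|Y| = 1840 Ω, ∠Z = −∠Y = 90.0°

1840 Ω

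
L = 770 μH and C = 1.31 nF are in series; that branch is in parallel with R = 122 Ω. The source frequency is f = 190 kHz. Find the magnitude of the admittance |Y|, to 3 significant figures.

ω = 2πf = 1.194e+06 rad/s
X_L = ωL = 919 Ω
X_C = 1/(ωC) = 639 Ω
Branch 1: Z₁ = R = 122 Ω
Branch 2 (series LC): Z₂ = j(X_L − X_C) = j280 Ω
Parallel: Z = Z₁Z₂/(Z₁+Z₂), |Z| = 112 Ω, ∠Z = 23.6°
|Y| = 1/|Z| = 8.94 mS

8.94 mS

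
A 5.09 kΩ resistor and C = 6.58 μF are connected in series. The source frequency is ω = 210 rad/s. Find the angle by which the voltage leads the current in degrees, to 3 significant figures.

-8.09°

X_C = 1/(ωC) = 724 Ω
Z = 5090 − j724 Ω
|Z| = √(5090² + 724²) = 5140 Ω
∠Z = arctan(-724/5090) = -8.09°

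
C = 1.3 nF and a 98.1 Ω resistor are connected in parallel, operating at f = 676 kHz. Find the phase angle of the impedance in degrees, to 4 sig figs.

-28.44°

ω = 2πf = 4.247e+06 rad/s
X_C = 1/(ωC) = 181.1 Ω
Parallel: admittances add. Y = 1/R + jωC
Y = (0.01019 + j0.005522) S
|Y| = 0.01159 S → |Z| = 1/|Y| = 86.26 Ω, ∠Z = −∠Y = -28.44°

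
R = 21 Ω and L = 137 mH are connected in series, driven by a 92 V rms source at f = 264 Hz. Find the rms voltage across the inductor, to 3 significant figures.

91.6 V

ω = 2πf = 1659 rad/s
X_L = ωL = 227 Ω
Z = 21.0 + j227 Ω
|Z| = √(21.0² + 227²) = 228 Ω
I = V/|Z| = 403 mA
V_L = I·|Z_L| = 0.403 × 227 = 91.6 V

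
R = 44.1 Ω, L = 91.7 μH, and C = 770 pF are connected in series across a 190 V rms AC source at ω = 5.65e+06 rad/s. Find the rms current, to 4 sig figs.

651.6 mA

X_L = ωL = 518.1 Ω
X_C = 1/(ωC) = 229.9 Ω
Net reactance X = X_L − X_C = 288.2 Ω
Z = 44.10 + j288.2 Ω
|Z| = √(44.10² + 288.2²) = 291.6 Ω
I = V/|Z| = 190/291.6 = 651.6 mA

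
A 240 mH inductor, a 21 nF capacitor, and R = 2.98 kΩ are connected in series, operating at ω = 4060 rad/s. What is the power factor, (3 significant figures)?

X_L = ωL = 974 Ω
X_C = 1/(ωC) = 11700 Ω
Net reactance X = X_L − X_C = -10800 Ω
Z = 2980 − j10800 Ω
|Z| = √(2980² + 10800²) = 11200 Ω
∠Z = arctan(-10800/2980) = -74.5°
cos φ = cos(-74.5°) = 0.267

0.267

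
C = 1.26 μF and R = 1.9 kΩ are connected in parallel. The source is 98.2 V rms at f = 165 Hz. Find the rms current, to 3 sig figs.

ω = 2πf = 1037 rad/s
X_C = 1/(ωC) = 766 Ω
Parallel: admittances add. Y = 1/R + jωC
Y = (0.000526 + j0.00131) S
|Y| = 0.00141 S → |Z| = 1/|Y| = 710 Ω, ∠Z = −∠Y = -68.1°
I = V/|Z| = 98.2/710 = 138 mA

138 mA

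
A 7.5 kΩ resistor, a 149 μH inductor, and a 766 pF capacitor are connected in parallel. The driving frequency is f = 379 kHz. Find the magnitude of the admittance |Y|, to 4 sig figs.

1.003 mS

ω = 2πf = 2.381e+06 rad/s
X_L = ωL = 354.8 Ω
X_C = 1/(ωC) = 548.2 Ω
Parallel: admittances add. Y = 1/R + 1/(jωL) + jωC
Y = (0.0001333 − j0.0009943) S
|Y| = 0.001003 S → |Z| = 1/|Y| = 996.9 Ω, ∠Z = −∠Y = 82.36°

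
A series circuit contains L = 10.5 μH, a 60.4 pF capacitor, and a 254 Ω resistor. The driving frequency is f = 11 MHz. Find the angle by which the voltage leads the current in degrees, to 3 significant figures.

62.4°

ω = 2πf = 6.912e+07 rad/s
X_L = ωL = 726 Ω
X_C = 1/(ωC) = 240 Ω
Net reactance X = X_L − X_C = 486 Ω
Z = 254 + j486 Ω
|Z| = √(254² + 486²) = 549 Ω
∠Z = arctan(486/254) = 62.4°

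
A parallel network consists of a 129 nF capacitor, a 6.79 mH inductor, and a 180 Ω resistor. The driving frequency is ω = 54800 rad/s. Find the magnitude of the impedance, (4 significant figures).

X_L = ωL = 372.1 Ω
X_C = 1/(ωC) = 141.5 Ω
Parallel: admittances add. Y = 1/R + 1/(jωL) + jωC
Y = (0.005556 + j0.004382) S
|Y| = 0.007076 S → |Z| = 1/|Y| = 141.3 Ω, ∠Z = −∠Y = -38.26°

141.3 Ω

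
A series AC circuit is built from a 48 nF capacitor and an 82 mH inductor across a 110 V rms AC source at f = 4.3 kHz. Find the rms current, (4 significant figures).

76.16 mA

ω = 2πf = 27020 rad/s
X_L = ωL = 2215 Ω
X_C = 1/(ωC) = 771.1 Ω
Net reactance X = X_L − X_C = 1444 Ω
Z = j1444 Ω
|Z| = √(0² + 1444²) = 1444 Ω
I = V/|Z| = 110/1444 = 76.16 mA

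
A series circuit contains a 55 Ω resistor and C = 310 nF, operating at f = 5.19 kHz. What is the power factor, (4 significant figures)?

0.4859

ω = 2πf = 32610 rad/s
X_C = 1/(ωC) = 98.92 Ω
Z = 55.00 − j98.92 Ω
|Z| = √(55.00² + 98.92²) = 113.2 Ω
∠Z = arctan(-98.92/55.00) = -60.93°
cos φ = cos(-60.93°) = 0.4859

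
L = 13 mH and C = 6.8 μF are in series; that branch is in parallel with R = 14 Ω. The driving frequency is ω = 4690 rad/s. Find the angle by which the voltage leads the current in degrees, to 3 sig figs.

X_L = ωL = 61.0 Ω
X_C = 1/(ωC) = 31.4 Ω
Branch 1: Z₁ = R = 14.0 Ω
Branch 2 (series LC): Z₂ = j(X_L − X_C) = j29.6 Ω
Parallel: Z = Z₁Z₂/(Z₁+Z₂), |Z| = 12.7 Ω, ∠Z = 25.3°

25.3°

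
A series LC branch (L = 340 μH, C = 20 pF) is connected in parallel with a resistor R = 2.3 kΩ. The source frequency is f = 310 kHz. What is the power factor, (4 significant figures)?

ω = 2πf = 1.948e+06 rad/s
X_L = ωL = 662.2 Ω
X_C = 1/(ωC) = 25670 Ω
Branch 1: Z₁ = R = 2300 Ω
Branch 2 (series LC): Z₂ = j(X_L − X_C) = −j25010 Ω
Parallel: Z = Z₁Z₂/(Z₁+Z₂), |Z| = 2290 Ω, ∠Z = -5.255°
cos φ = cos(-5.255°) = 0.9958

0.9958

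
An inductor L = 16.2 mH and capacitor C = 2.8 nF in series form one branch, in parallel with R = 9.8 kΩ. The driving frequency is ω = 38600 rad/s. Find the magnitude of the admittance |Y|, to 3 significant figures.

X_L = ωL = 625 Ω
X_C = 1/(ωC) = 9250 Ω
Branch 1: Z₁ = R = 9800 Ω
Branch 2 (series LC): Z₂ = j(X_L − X_C) = −j8630 Ω
Parallel: Z = Z₁Z₂/(Z₁+Z₂), |Z| = 6480 Ω, ∠Z = -48.6°
|Y| = 1/|Z| = 154 μS

154 μS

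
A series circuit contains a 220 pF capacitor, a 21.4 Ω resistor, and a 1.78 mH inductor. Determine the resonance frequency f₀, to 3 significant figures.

254 kHz

ω₀ = 1/√(LC) = 1/√(0.00178 × 2.2e-10) = 1.598e+06 rad/s
f₀ = ω₀/(2π) = 254 kHz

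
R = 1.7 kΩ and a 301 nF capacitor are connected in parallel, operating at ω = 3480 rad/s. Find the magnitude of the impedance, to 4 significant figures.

X_C = 1/(ωC) = 954.7 Ω
Parallel: admittances add. Y = 1/R + jωC
Y = (0.0005882 + j0.001047) S
|Y| = 0.001201 S → |Z| = 1/|Y| = 832.4 Ω, ∠Z = −∠Y = -60.68°

832.4 Ω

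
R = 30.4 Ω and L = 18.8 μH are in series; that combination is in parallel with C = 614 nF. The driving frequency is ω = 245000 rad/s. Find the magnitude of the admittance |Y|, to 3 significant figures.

X_L = ωL = 4.61 Ω
X_C = 1/(ωC) = 6.65 Ω
Branch 1 (R+jX_L): Z₁ = 30.4 + j4.61 Ω, |Z₁| = 30.7 Ω
Branch 2 (−jX_C): Z₂ = −j6.65 Ω
Parallel: Z = Z₁Z₂/(Z₁+Z₂), |Z| = 6.71 Ω, ∠Z = -77.5°
|Y| = 1/|Z| = 149 mS

149 mS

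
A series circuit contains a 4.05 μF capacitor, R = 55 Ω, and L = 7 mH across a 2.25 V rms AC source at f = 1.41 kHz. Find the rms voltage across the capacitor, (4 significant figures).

0.9687 V

ω = 2πf = 8859 rad/s
X_L = ωL = 62.02 Ω
X_C = 1/(ωC) = 27.87 Ω
Net reactance X = X_L − X_C = 34.14 Ω
Z = 55.00 + j34.14 Ω
|Z| = √(55.00² + 34.14²) = 64.74 Ω
I = V/|Z| = 34.76 mA
V_C = I·|Z_C| = 0.03476 × 27.87 = 0.9687 V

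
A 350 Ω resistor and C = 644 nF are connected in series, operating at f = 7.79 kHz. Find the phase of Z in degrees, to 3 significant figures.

ω = 2πf = 48950 rad/s
X_C = 1/(ωC) = 31.7 Ω
Z = 350 − j31.7 Ω
|Z| = √(350² + 31.7²) = 351 Ω
∠Z = arctan(-31.7/350) = -5.18°

-5.18°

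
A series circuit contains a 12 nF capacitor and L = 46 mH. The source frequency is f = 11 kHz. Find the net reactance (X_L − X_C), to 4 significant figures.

ω = 2πf = 69120 rad/s
X_L = ωL = 3179 Ω
X_C = 1/(ωC) = 1206 Ω
X = 3179 − 1206 = 1974 Ω

1974 Ω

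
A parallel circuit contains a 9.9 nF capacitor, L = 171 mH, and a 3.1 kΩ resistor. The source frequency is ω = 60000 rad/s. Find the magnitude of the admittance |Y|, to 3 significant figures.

X_L = ωL = 10300 Ω
X_C = 1/(ωC) = 1680 Ω
Parallel: admittances add. Y = 1/R + 1/(jωL) + jωC
Y = (0.000323 + j0.000497) S
|Y| = 0.000592 S → |Z| = 1/|Y| = 1690 Ω, ∠Z = −∠Y = -57.0°

592 μS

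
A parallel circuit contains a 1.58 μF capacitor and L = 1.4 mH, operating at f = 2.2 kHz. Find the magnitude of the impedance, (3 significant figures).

ω = 2πf = 13820 rad/s
X_L = ωL = 19.4 Ω
X_C = 1/(ωC) = 45.8 Ω
Parallel: admittances add. Y = 1/(jωL) + jωC
Y = (0 − j0.0298) S
|Y| = 0.0298 S → |Z| = 1/|Y| = 33.5 Ω, ∠Z = −∠Y = 90.0°

33.5 Ω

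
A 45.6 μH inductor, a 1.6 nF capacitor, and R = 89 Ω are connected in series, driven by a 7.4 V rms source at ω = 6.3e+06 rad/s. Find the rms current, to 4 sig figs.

35.57 mA

X_L = ωL = 287.3 Ω
X_C = 1/(ωC) = 99.21 Ω
Net reactance X = X_L − X_C = 188.1 Ω
Z = 89.00 + j188.1 Ω
|Z| = √(89.00² + 188.1²) = 208.1 Ω
I = V/|Z| = 7.4/208.1 = 35.57 mA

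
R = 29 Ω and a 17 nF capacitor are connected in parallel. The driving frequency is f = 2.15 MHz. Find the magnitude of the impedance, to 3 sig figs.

4.31 Ω

ω = 2πf = 1.351e+07 rad/s
X_C = 1/(ωC) = 4.35 Ω
Parallel: admittances add. Y = 1/R + jωC
Y = (0.0345 + j0.230) S
|Y| = 0.232 S → |Z| = 1/|Y| = 4.31 Ω, ∠Z = −∠Y = -81.5°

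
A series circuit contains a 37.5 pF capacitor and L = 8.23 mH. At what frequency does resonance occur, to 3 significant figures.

ω₀ = 1/√(LC) = 1/√(0.00823 × 3.75e-11) = 1.8e+06 rad/s
f₀ = ω₀/(2π) = 286 kHz

286 kHz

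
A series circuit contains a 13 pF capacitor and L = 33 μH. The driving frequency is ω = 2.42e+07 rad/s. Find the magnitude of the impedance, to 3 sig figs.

X_L = ωL = 799 Ω
X_C = 1/(ωC) = 3180 Ω
Net reactance X = X_L − X_C = -2380 Ω
Z = − j2380 Ω
|Z| = √(0² + 2380²) = 2380 Ω

2380 Ω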